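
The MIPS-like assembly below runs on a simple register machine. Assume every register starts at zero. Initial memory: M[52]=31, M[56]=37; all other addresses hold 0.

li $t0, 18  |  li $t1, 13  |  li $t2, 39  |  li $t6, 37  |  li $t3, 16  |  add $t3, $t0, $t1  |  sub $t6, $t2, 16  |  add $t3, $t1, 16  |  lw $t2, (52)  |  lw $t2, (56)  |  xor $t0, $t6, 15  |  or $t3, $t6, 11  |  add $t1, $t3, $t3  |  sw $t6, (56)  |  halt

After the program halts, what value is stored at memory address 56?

li $t0, 18 → $t0=18
li $t1, 13 → $t1=13
li $t2, 39 → $t2=39
li $t6, 37 → $t6=37
li $t3, 16 → $t3=16
add $t3, $t0, $t1 → $t3=18+13=31
sub $t6, $t2, 16 → $t6=39-16=23
add $t3, $t1, 16 → $t3=13+16=29
lw $t2, (52) → $t2=M[52]=31
lw $t2, (56) → $t2=M[56]=37
xor $t0, $t6, 15 → $t0=23^15=24
or $t3, $t6, 11 → $t3=23|11=31
add $t1, $t3, $t3 → $t1=31+31=62
sw $t6, (56) → M[56]=23
halt.

23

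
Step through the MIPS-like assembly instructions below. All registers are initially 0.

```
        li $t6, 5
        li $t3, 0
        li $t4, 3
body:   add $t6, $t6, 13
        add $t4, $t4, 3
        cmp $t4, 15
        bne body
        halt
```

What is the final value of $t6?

57

li $t6, 5 → $t6=5
li $t3, 0 → $t3=0
li $t4, 3 → $t4=3
add $t6, $t6, 13 → $t6=5+13=18
add $t4, $t4, 3 → $t4=3+3=6
cmp $t4, 15  (cmp 6,15)
bne body: taken
add $t6, $t6, 13 → $t6=18+13=31
add $t4, $t4, 3 → $t4=6+3=9
cmp $t4, 15  (cmp 9,15)
bne body: taken
add $t6, $t6, 13 → $t6=31+13=44
add $t4, $t4, 3 → $t4=9+3=12
cmp $t4, 15  (cmp 12,15)
bne body: taken
add $t6, $t6, 13 → $t6=44+13=57
add $t4, $t4, 3 → $t4=12+3=15
cmp $t4, 15  (cmp 15,15)
bne body: not taken
halt.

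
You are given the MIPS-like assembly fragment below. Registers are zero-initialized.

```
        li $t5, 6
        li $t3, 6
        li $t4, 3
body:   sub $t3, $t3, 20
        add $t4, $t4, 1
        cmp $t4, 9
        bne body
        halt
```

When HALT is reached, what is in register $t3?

$t5=6
$t3=6
$t4=3
$t3=6-20=-14
$t4=3+1=4
cmp $t4, 9  (cmp 4,9)
bne body: taken
$t3=(-14)-20=-34
$t4=4+1=5
cmp $t4, 9  (cmp 5,9)
bne body: taken
$t3=(-34)-20=-54
$t4=5+1=6
cmp $t4, 9  (cmp 6,9)
bne body: taken
$t3=(-54)-20=-74
$t4=6+1=7
cmp $t4, 9  (cmp 7,9)
bne body: taken
$t3=(-74)-20=-94
$t4=7+1=8
cmp $t4, 9  (cmp 8,9)
bne body: taken
$t3=(-94)-20=-114
$t4=8+1=9
cmp $t4, 9  (cmp 9,9)
bne body: not taken
halt.

-114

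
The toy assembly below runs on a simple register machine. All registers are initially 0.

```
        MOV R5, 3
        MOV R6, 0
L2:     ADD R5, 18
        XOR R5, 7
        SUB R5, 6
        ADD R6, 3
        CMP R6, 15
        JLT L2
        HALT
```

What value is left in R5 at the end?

44

after MOV R5, 3: R5=3
after MOV R6, 0: R6=0
after ADD R5, 18: R5=3+18=21
after XOR R5, 7: R5=21^7=18
after SUB R5, 6: R5=18-6=12
after ADD R6, 3: R6=0+3=3
CMP R6, 15  (cmp 3,15)
JLT L2: taken
after ADD R5, 18: R5=12+18=30
after XOR R5, 7: R5=30^7=25
after SUB R5, 6: R5=25-6=19
after ADD R6, 3: R6=3+3=6
CMP R6, 15  (cmp 6,15)
JLT L2: taken
after ADD R5, 18: R5=19+18=37
after XOR R5, 7: R5=37^7=34
after SUB R5, 6: R5=34-6=28
after ADD R6, 3: R6=6+3=9
CMP R6, 15  (cmp 9,15)
JLT L2: taken
after ADD R5, 18: R5=28+18=46
after XOR R5, 7: R5=46^7=41
after SUB R5, 6: R5=41-6=35
after ADD R6, 3: R6=9+3=12
CMP R6, 15  (cmp 12,15)
JLT L2: taken
after ADD R5, 18: R5=35+18=53
after XOR R5, 7: R5=53^7=50
after SUB R5, 6: R5=50-6=44
after ADD R6, 3: R6=12+3=15
CMP R6, 15  (cmp 15,15)
JLT L2: not taken
halt.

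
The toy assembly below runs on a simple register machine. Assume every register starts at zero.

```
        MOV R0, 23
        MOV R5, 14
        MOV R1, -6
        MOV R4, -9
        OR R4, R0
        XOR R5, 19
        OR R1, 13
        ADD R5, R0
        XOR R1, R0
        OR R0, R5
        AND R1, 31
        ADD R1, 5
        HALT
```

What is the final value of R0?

MOV R0, 23 → R0=23
MOV R5, 14 → R5=14
MOV R1, -6 → R1=-6
MOV R4, -9 → R4=-9
OR R4, R0 → R4=(-9)|23=-9
XOR R5, 19 → R5=14^19=29
OR R1, 13 → R1=(-6)|13=-1
ADD R5, R0 → R5=29+23=52
XOR R1, R0 → R1=(-1)^23=-24
OR R0, R5 → R0=23|52=55
AND R1, 31 → R1=(-24)&31=8
ADD R1, 5 → R1=8+5=13
halt.

55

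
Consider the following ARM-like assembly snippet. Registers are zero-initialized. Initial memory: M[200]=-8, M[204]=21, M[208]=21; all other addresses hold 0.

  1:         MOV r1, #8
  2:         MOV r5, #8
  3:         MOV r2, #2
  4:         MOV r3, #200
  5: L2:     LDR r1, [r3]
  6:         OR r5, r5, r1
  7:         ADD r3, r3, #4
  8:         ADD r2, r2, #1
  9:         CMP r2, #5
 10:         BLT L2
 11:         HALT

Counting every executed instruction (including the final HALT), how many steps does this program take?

23

after MOV r1, #8: r1=8
after MOV r5, #8: r5=8
after MOV r2, #2: r2=2
after MOV r3, #200: r3=200
after LDR r1, [r3]: r1=M[200]=-8
after OR r5, r5, r1: r5=8|(-8)=-8
after ADD r3, r3, #4: r3=200+4=204
after ADD r2, r2, #1: r2=2+1=3
CMP r2, #5  (cmp 3,5)
BLT L2: taken
after LDR r1, [r3]: r1=M[204]=21
after OR r5, r5, r1: r5=(-8)|21=-3
after ADD r3, r3, #4: r3=204+4=208
after ADD r2, r2, #1: r2=3+1=4
CMP r2, #5  (cmp 4,5)
BLT L2: taken
after LDR r1, [r3]: r1=M[208]=21
after OR r5, r5, r1: r5=(-3)|21=-3
after ADD r3, r3, #4: r3=208+4=212
after ADD r2, r2, #1: r2=4+1=5
CMP r2, #5  (cmp 5,5)
BLT L2: not taken
halt.
Total executed instructions: 23.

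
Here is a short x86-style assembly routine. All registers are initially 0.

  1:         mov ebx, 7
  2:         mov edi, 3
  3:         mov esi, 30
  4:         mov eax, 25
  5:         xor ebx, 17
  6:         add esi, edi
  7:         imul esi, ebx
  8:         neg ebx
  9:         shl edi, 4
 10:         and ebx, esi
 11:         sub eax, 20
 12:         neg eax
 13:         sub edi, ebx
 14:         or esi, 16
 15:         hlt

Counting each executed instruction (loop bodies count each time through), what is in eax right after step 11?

after mov ebx, 7: ebx=7
after mov edi, 3: edi=3
after mov esi, 30: esi=30
after mov eax, 25: eax=25
after xor ebx, 17: ebx=7^17=22
after add esi, edi: esi=30+3=33
after imul esi, ebx: esi=33*22=726
after neg ebx: ebx=-(22)=-22
after shl edi, 4: edi=3<<4=48
after and ebx, esi: ebx=(-22)&726=706
after sub eax, 20: eax=25-20=5
After step 11: eax = 5.

5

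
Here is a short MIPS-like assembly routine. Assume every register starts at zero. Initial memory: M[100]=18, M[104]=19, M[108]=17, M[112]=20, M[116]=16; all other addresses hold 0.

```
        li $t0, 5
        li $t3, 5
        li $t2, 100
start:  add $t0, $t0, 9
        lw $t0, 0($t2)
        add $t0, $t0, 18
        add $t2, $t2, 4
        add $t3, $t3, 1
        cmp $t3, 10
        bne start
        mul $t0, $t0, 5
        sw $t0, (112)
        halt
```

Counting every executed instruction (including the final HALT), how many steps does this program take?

41

li $t0, 5 → $t0=5
li $t3, 5 → $t3=5
li $t2, 100 → $t2=100
add $t0, $t0, 9 → $t0=5+9=14
lw $t0, 0($t2) → $t0=M[100]=18
add $t0, $t0, 18 → $t0=18+18=36
add $t2, $t2, 4 → $t2=100+4=104
add $t3, $t3, 1 → $t3=5+1=6
cmp $t3, 10  (cmp 6,10)
bne start: taken
add $t0, $t0, 9 → $t0=36+9=45
lw $t0, 0($t2) → $t0=M[104]=19
add $t0, $t0, 18 → $t0=19+18=37
add $t2, $t2, 4 → $t2=104+4=108
add $t3, $t3, 1 → $t3=6+1=7
cmp $t3, 10  (cmp 7,10)
bne start: taken
add $t0, $t0, 9 → $t0=37+9=46
lw $t0, 0($t2) → $t0=M[108]=17
add $t0, $t0, 18 → $t0=17+18=35
add $t2, $t2, 4 → $t2=108+4=112
add $t3, $t3, 1 → $t3=7+1=8
cmp $t3, 10  (cmp 8,10)
bne start: taken
add $t0, $t0, 9 → $t0=35+9=44
lw $t0, 0($t2) → $t0=M[112]=20
add $t0, $t0, 18 → $t0=20+18=38
add $t2, $t2, 4 → $t2=112+4=116
add $t3, $t3, 1 → $t3=8+1=9
cmp $t3, 10  (cmp 9,10)
bne start: taken
add $t0, $t0, 9 → $t0=38+9=47
lw $t0, 0($t2) → $t0=M[116]=16
add $t0, $t0, 18 → $t0=16+18=34
add $t2, $t2, 4 → $t2=116+4=120
add $t3, $t3, 1 → $t3=9+1=10
cmp $t3, 10  (cmp 10,10)
bne start: not taken
mul $t0, $t0, 5 → $t0=34*5=170
sw $t0, (112) → M[112]=170
halt.
Total executed instructions: 41.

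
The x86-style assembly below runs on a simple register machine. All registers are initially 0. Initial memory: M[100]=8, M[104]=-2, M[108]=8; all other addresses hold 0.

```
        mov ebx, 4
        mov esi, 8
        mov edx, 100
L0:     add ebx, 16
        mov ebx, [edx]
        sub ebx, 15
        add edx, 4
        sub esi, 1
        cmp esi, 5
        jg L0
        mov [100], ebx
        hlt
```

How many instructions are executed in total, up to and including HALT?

26

ebx=4
esi=8
edx=100
ebx=4+16=20
ebx=M[100]=8
ebx=8-15=-7
edx=100+4=104
esi=8-1=7
cmp esi, 5  (cmp 7,5)
jg L0: taken
ebx=(-7)+16=9
ebx=M[104]=-2
ebx=(-2)-15=-17
edx=104+4=108
esi=7-1=6
cmp esi, 5  (cmp 6,5)
jg L0: taken
ebx=(-17)+16=-1
ebx=M[108]=8
ebx=8-15=-7
edx=108+4=112
esi=6-1=5
cmp esi, 5  (cmp 5,5)
jg L0: not taken
mov [100], ebx → M[100]=-7
halt.
Total executed instructions: 26.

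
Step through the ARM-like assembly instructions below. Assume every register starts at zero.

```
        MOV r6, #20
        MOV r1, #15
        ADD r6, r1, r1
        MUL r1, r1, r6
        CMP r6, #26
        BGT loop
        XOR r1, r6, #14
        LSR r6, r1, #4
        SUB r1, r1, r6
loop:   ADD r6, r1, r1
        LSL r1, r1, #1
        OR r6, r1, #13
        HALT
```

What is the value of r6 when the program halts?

909

MOV r6, #20 → r6=20
MOV r1, #15 → r1=15
ADD r6, r1, r1 → r6=15+15=30
MUL r1, r1, r6 → r1=15*30=450
CMP r6, #26  (cmp 30,26)
BGT loop: taken
ADD r6, r1, r1 → r6=450+450=900
LSL r1, r1, #1 → r1=450<<1=900
OR r6, r1, #13 → r6=900|13=909
halt.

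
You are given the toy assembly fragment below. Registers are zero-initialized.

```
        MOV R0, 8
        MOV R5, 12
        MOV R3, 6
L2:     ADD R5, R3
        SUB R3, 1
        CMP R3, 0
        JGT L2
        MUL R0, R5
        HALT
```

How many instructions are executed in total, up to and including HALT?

29

MOV R0, 8 → R0=8
MOV R5, 12 → R5=12
MOV R3, 6 → R3=6
ADD R5, R3 → R5=12+6=18
SUB R3, 1 → R3=6-1=5
CMP R3, 0  (cmp 5,0)
JGT L2: taken
ADD R5, R3 → R5=18+5=23
SUB R3, 1 → R3=5-1=4
CMP R3, 0  (cmp 4,0)
JGT L2: taken
ADD R5, R3 → R5=23+4=27
SUB R3, 1 → R3=4-1=3
CMP R3, 0  (cmp 3,0)
JGT L2: taken
ADD R5, R3 → R5=27+3=30
SUB R3, 1 → R3=3-1=2
CMP R3, 0  (cmp 2,0)
JGT L2: taken
ADD R5, R3 → R5=30+2=32
SUB R3, 1 → R3=2-1=1
CMP R3, 0  (cmp 1,0)
JGT L2: taken
ADD R5, R3 → R5=32+1=33
SUB R3, 1 → R3=1-1=0
CMP R3, 0  (cmp 0,0)
JGT L2: not taken
MUL R0, R5 → R0=8*33=264
halt.
Total executed instructions: 29.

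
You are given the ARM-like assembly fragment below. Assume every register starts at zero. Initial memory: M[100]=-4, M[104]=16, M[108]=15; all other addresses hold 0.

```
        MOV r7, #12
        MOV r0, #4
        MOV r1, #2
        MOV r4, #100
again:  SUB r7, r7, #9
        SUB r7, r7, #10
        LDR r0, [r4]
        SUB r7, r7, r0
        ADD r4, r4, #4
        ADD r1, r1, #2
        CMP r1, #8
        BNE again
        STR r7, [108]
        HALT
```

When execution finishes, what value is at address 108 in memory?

after MOV r7, #12: r7=12
after MOV r0, #4: r0=4
after MOV r1, #2: r1=2
after MOV r4, #100: r4=100
after SUB r7, r7, #9: r7=12-9=3
after SUB r7, r7, #10: r7=3-10=-7
after LDR r0, [r4]: r0=M[100]=-4
after SUB r7, r7, r0: r7=(-7)-(-4)=-3
after ADD r4, r4, #4: r4=100+4=104
after ADD r1, r1, #2: r1=2+2=4
CMP r1, #8  (cmp 4,8)
BNE again: taken
after SUB r7, r7, #9: r7=(-3)-9=-12
after SUB r7, r7, #10: r7=(-12)-10=-22
after LDR r0, [r4]: r0=M[104]=16
after SUB r7, r7, r0: r7=(-22)-16=-38
after ADD r4, r4, #4: r4=104+4=108
after ADD r1, r1, #2: r1=4+2=6
CMP r1, #8  (cmp 6,8)
BNE again: taken
after SUB r7, r7, #9: r7=(-38)-9=-47
after SUB r7, r7, #10: r7=(-47)-10=-57
after LDR r0, [r4]: r0=M[108]=15
after SUB r7, r7, r0: r7=(-57)-15=-72
after ADD r4, r4, #4: r4=108+4=112
after ADD r1, r1, #2: r1=6+2=8
CMP r1, #8  (cmp 8,8)
BNE again: not taken
STR r7, [108] → M[108]=-72
halt.

-72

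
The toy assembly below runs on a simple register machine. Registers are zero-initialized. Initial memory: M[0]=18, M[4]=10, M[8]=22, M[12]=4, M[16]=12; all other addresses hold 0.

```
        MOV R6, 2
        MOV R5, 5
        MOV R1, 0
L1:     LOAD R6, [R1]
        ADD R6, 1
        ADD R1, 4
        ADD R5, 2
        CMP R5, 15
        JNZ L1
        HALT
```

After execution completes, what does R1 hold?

20

after MOV R6, 2: R6=2
after MOV R5, 5: R5=5
after MOV R1, 0: R1=0
after LOAD R6, [R1]: R6=M[0]=18
after ADD R6, 1: R6=18+1=19
after ADD R1, 4: R1=0+4=4
after ADD R5, 2: R5=5+2=7
CMP R5, 15  (cmp 7,15)
JNZ L1: taken
after LOAD R6, [R1]: R6=M[4]=10
after ADD R6, 1: R6=10+1=11
after ADD R1, 4: R1=4+4=8
after ADD R5, 2: R5=7+2=9
CMP R5, 15  (cmp 9,15)
JNZ L1: taken
after LOAD R6, [R1]: R6=M[8]=22
after ADD R6, 1: R6=22+1=23
after ADD R1, 4: R1=8+4=12
after ADD R5, 2: R5=9+2=11
CMP R5, 15  (cmp 11,15)
JNZ L1: taken
after LOAD R6, [R1]: R6=M[12]=4
after ADD R6, 1: R6=4+1=5
after ADD R1, 4: R1=12+4=16
after ADD R5, 2: R5=11+2=13
CMP R5, 15  (cmp 13,15)
JNZ L1: taken
after LOAD R6, [R1]: R6=M[16]=12
after ADD R6, 1: R6=12+1=13
after ADD R1, 4: R1=16+4=20
after ADD R5, 2: R5=13+2=15
CMP R5, 15  (cmp 15,15)
JNZ L1: not taken
halt.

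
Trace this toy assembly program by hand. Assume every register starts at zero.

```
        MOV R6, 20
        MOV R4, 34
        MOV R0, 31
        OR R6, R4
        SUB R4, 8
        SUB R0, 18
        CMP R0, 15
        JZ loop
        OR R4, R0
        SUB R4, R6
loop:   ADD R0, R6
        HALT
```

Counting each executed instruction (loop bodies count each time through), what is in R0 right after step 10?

13

MOV R6, 20 → R6=20
MOV R4, 34 → R4=34
MOV R0, 31 → R0=31
OR R6, R4 → R6=20|34=54
SUB R4, 8 → R4=34-8=26
SUB R0, 18 → R0=31-18=13
CMP R0, 15  (cmp 13,15)
JZ loop: not taken
OR R4, R0 → R4=26|13=31
SUB R4, R6 → R4=31-54=-23
After step 10: R0 = 13.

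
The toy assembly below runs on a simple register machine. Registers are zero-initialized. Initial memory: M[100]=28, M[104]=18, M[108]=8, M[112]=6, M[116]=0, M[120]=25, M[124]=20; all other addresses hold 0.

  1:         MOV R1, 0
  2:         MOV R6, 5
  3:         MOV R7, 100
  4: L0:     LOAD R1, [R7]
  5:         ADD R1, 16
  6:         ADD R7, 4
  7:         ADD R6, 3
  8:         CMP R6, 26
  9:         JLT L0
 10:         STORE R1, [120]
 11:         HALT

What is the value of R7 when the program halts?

128

after MOV R1, 0: R1=0
after MOV R6, 5: R6=5
after MOV R7, 100: R7=100
after LOAD R1, [R7]: R1=M[100]=28
after ADD R1, 16: R1=28+16=44
after ADD R7, 4: R7=100+4=104
after ADD R6, 3: R6=5+3=8
CMP R6, 26  (cmp 8,26)
JLT L0: taken
after LOAD R1, [R7]: R1=M[104]=18
after ADD R1, 16: R1=18+16=34
after ADD R7, 4: R7=104+4=108
after ADD R6, 3: R6=8+3=11
CMP R6, 26  (cmp 11,26)
JLT L0: taken
after LOAD R1, [R7]: R1=M[108]=8
after ADD R1, 16: R1=8+16=24
after ADD R7, 4: R7=108+4=112
after ADD R6, 3: R6=11+3=14
CMP R6, 26  (cmp 14,26)
JLT L0: taken
after LOAD R1, [R7]: R1=M[112]=6
after ADD R1, 16: R1=6+16=22
after ADD R7, 4: R7=112+4=116
after ADD R6, 3: R6=14+3=17
CMP R6, 26  (cmp 17,26)
JLT L0: taken
after LOAD R1, [R7]: R1=M[116]=0
after ADD R1, 16: R1=0+16=16
after ADD R7, 4: R7=116+4=120
after ADD R6, 3: R6=17+3=20
CMP R6, 26  (cmp 20,26)
JLT L0: taken
after LOAD R1, [R7]: R1=M[120]=25
after ADD R1, 16: R1=25+16=41
after ADD R7, 4: R7=120+4=124
after ADD R6, 3: R6=20+3=23
CMP R6, 26  (cmp 23,26)
JLT L0: taken
after LOAD R1, [R7]: R1=M[124]=20
after ADD R1, 16: R1=20+16=36
after ADD R7, 4: R7=124+4=128
after ADD R6, 3: R6=23+3=26
CMP R6, 26  (cmp 26,26)
JLT L0: not taken
STORE R1, [120] → M[120]=36
halt.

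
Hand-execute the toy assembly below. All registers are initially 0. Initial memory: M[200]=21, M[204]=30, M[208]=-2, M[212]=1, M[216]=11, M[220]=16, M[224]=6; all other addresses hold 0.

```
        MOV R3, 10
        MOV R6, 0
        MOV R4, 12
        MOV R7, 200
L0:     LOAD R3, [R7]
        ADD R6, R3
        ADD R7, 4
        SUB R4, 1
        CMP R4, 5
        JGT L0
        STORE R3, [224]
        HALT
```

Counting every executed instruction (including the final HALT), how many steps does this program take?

48

MOV R3, 10 → R3=10
MOV R6, 0 → R6=0
MOV R4, 12 → R4=12
MOV R7, 200 → R7=200
LOAD R3, [R7] → R3=M[200]=21
ADD R6, R3 → R6=0+21=21
ADD R7, 4 → R7=200+4=204
SUB R4, 1 → R4=12-1=11
CMP R4, 5  (cmp 11,5)
JGT L0: taken
LOAD R3, [R7] → R3=M[204]=30
ADD R6, R3 → R6=21+30=51
ADD R7, 4 → R7=204+4=208
SUB R4, 1 → R4=11-1=10
CMP R4, 5  (cmp 10,5)
JGT L0: taken
LOAD R3, [R7] → R3=M[208]=-2
ADD R6, R3 → R6=51+(-2)=49
ADD R7, 4 → R7=208+4=212
SUB R4, 1 → R4=10-1=9
CMP R4, 5  (cmp 9,5)
JGT L0: taken
LOAD R3, [R7] → R3=M[212]=1
ADD R6, R3 → R6=49+1=50
ADD R7, 4 → R7=212+4=216
SUB R4, 1 → R4=9-1=8
CMP R4, 5  (cmp 8,5)
JGT L0: taken
LOAD R3, [R7] → R3=M[216]=11
ADD R6, R3 → R6=50+11=61
ADD R7, 4 → R7=216+4=220
SUB R4, 1 → R4=8-1=7
CMP R4, 5  (cmp 7,5)
JGT L0: taken
LOAD R3, [R7] → R3=M[220]=16
ADD R6, R3 → R6=61+16=77
ADD R7, 4 → R7=220+4=224
SUB R4, 1 → R4=7-1=6
CMP R4, 5  (cmp 6,5)
JGT L0: taken
LOAD R3, [R7] → R3=M[224]=6
ADD R6, R3 → R6=77+6=83
ADD R7, 4 → R7=224+4=228
SUB R4, 1 → R4=6-1=5
CMP R4, 5  (cmp 5,5)
JGT L0: not taken
STORE R3, [224] → M[224]=6
halt.
Total executed instructions: 48.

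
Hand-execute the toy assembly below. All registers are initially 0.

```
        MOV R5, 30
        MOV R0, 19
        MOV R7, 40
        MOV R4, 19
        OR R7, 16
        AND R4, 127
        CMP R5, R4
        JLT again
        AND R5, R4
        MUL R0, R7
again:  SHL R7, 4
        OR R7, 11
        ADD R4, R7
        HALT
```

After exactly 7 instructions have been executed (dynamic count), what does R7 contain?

56

after MOV R5, 30: R5=30
after MOV R0, 19: R0=19
after MOV R7, 40: R7=40
after MOV R4, 19: R4=19
after OR R7, 16: R7=40|16=56
after AND R4, 127: R4=19&127=19
CMP R5, R4  (cmp 30,19)
After step 7: R7 = 56.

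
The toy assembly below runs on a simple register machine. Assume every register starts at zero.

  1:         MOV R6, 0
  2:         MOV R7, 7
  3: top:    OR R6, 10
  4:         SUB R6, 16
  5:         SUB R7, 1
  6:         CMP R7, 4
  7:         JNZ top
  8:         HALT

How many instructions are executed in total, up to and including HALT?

18

after MOV R6, 0: R6=0
after MOV R7, 7: R7=7
after OR R6, 10: R6=0|10=10
after SUB R6, 16: R6=10-16=-6
after SUB R7, 1: R7=7-1=6
CMP R7, 4  (cmp 6,4)
JNZ top: taken
after OR R6, 10: R6=(-6)|10=-6
after SUB R6, 16: R6=(-6)-16=-22
after SUB R7, 1: R7=6-1=5
CMP R7, 4  (cmp 5,4)
JNZ top: taken
after OR R6, 10: R6=(-22)|10=-22
after SUB R6, 16: R6=(-22)-16=-38
after SUB R7, 1: R7=5-1=4
CMP R7, 4  (cmp 4,4)
JNZ top: not taken
halt.
Total executed instructions: 18.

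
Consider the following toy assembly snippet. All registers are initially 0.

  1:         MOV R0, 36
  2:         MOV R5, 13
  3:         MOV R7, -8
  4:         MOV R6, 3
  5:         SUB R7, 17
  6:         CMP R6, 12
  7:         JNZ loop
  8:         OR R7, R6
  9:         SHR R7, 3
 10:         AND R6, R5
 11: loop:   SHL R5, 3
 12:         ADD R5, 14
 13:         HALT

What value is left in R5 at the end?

118

R0=36
R5=13
R7=-8
R6=3
R7=(-8)-17=-25
CMP R6, 12  (cmp 3,12)
JNZ loop: taken
R5=13<<3=104
R5=104+14=118
halt.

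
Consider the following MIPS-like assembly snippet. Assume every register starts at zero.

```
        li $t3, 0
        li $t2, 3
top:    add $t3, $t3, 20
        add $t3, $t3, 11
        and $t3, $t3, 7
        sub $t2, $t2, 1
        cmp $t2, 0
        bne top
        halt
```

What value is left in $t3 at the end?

5

after li $t3, 0: $t3=0
after li $t2, 3: $t2=3
after add $t3, $t3, 20: $t3=0+20=20
after add $t3, $t3, 11: $t3=20+11=31
after and $t3, $t3, 7: $t3=31&7=7
after sub $t2, $t2, 1: $t2=3-1=2
cmp $t2, 0  (cmp 2,0)
bne top: taken
after add $t3, $t3, 20: $t3=7+20=27
after add $t3, $t3, 11: $t3=27+11=38
after and $t3, $t3, 7: $t3=38&7=6
after sub $t2, $t2, 1: $t2=2-1=1
cmp $t2, 0  (cmp 1,0)
bne top: taken
after add $t3, $t3, 20: $t3=6+20=26
after add $t3, $t3, 11: $t3=26+11=37
after and $t3, $t3, 7: $t3=37&7=5
after sub $t2, $t2, 1: $t2=1-1=0
cmp $t2, 0  (cmp 0,0)
bne top: not taken
halt.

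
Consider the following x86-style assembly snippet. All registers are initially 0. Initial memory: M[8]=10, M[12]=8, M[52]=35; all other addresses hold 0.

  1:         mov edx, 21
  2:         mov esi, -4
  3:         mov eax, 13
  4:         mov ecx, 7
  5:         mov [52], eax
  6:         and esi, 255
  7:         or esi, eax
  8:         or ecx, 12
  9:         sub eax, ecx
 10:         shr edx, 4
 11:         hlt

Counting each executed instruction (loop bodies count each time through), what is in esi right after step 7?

edx=21
esi=-4
eax=13
ecx=7
mov [52], eax → M[52]=13
esi=(-4)&255=252
esi=252|13=253
After step 7: esi = 253.

253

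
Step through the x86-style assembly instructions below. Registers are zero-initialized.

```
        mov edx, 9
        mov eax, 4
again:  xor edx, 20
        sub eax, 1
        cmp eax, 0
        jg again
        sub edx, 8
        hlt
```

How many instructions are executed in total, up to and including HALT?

20

mov edx, 9 → edx=9
mov eax, 4 → eax=4
xor edx, 20 → edx=9^20=29
sub eax, 1 → eax=4-1=3
cmp eax, 0  (cmp 3,0)
jg again: taken
xor edx, 20 → edx=29^20=9
sub eax, 1 → eax=3-1=2
cmp eax, 0  (cmp 2,0)
jg again: taken
xor edx, 20 → edx=9^20=29
sub eax, 1 → eax=2-1=1
cmp eax, 0  (cmp 1,0)
jg again: taken
xor edx, 20 → edx=29^20=9
sub eax, 1 → eax=1-1=0
cmp eax, 0  (cmp 0,0)
jg again: not taken
sub edx, 8 → edx=9-8=1
halt.
Total executed instructions: 20.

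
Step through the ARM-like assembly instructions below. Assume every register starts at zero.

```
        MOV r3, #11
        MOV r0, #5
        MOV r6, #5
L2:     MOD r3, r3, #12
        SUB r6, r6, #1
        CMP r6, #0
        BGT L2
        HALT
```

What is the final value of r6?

0

r3=11
r0=5
r6=5
r3=11%12=11
r6=5-1=4
CMP r6, #0  (cmp 4,0)
BGT L2: taken
r3=11%12=11
r6=4-1=3
CMP r6, #0  (cmp 3,0)
BGT L2: taken
r3=11%12=11
r6=3-1=2
CMP r6, #0  (cmp 2,0)
BGT L2: taken
r3=11%12=11
r6=2-1=1
CMP r6, #0  (cmp 1,0)
BGT L2: taken
r3=11%12=11
r6=1-1=0
CMP r6, #0  (cmp 0,0)
BGT L2: not taken
halt.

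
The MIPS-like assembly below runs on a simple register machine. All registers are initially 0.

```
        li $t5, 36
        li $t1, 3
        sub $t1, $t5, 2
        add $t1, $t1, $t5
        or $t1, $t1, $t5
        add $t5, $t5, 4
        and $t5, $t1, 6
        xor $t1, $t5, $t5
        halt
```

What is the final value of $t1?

after li $t5, 36: $t5=36
after li $t1, 3: $t1=3
after sub $t1, $t5, 2: $t1=36-2=34
after add $t1, $t1, $t5: $t1=34+36=70
after or $t1, $t1, $t5: $t1=70|36=102
after add $t5, $t5, 4: $t5=36+4=40
after and $t5, $t1, 6: $t5=102&6=6
after xor $t1, $t5, $t5: $t1=6^6=0
halt.

0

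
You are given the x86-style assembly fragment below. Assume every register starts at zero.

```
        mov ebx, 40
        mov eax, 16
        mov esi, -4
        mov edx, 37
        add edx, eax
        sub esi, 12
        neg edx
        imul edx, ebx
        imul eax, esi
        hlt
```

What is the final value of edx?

-2120

ebx=40
eax=16
esi=-4
edx=37
edx=37+16=53
esi=(-4)-12=-16
edx=-(53)=-53
edx=(-53)*40=-2120
eax=16*(-16)=-256
halt.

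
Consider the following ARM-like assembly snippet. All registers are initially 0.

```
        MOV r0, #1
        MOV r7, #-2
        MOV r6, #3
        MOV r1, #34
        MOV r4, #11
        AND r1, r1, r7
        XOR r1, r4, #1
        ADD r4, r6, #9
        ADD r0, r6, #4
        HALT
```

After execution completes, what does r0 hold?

MOV r0, #1 → r0=1
MOV r7, #-2 → r7=-2
MOV r6, #3 → r6=3
MOV r1, #34 → r1=34
MOV r4, #11 → r4=11
AND r1, r1, r7 → r1=34&(-2)=34
XOR r1, r4, #1 → r1=11^1=10
ADD r4, r6, #9 → r4=3+9=12
ADD r0, r6, #4 → r0=3+4=7
halt.

7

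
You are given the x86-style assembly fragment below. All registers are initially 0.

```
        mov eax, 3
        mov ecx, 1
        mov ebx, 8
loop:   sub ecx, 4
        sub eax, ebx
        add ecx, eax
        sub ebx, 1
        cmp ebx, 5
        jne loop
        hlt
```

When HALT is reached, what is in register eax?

mov eax, 3 → eax=3
mov ecx, 1 → ecx=1
mov ebx, 8 → ebx=8
sub ecx, 4 → ecx=1-4=-3
sub eax, ebx → eax=3-8=-5
add ecx, eax → ecx=(-3)+(-5)=-8
sub ebx, 1 → ebx=8-1=7
cmp ebx, 5  (cmp 7,5)
jne loop: taken
sub ecx, 4 → ecx=(-8)-4=-12
sub eax, ebx → eax=(-5)-7=-12
add ecx, eax → ecx=(-12)+(-12)=-24
sub ebx, 1 → ebx=7-1=6
cmp ebx, 5  (cmp 6,5)
jne loop: taken
sub ecx, 4 → ecx=(-24)-4=-28
sub eax, ebx → eax=(-12)-6=-18
add ecx, eax → ecx=(-28)+(-18)=-46
sub ebx, 1 → ebx=6-1=5
cmp ebx, 5  (cmp 5,5)
jne loop: not taken
halt.

-18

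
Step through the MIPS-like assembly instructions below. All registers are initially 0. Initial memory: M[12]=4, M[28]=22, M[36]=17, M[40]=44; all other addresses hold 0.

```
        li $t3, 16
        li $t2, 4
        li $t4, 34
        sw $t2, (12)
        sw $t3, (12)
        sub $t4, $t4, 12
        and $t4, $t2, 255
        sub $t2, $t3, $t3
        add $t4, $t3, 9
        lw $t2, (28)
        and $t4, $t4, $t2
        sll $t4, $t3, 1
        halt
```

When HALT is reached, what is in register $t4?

$t3=16
$t2=4
$t4=34
sw $t2, (12) → M[12]=4
sw $t3, (12) → M[12]=16
$t4=34-12=22
$t4=4&255=4
$t2=16-16=0
$t4=16+9=25
$t2=M[28]=22
$t4=25&22=16
$t4=16<<1=32
halt.

32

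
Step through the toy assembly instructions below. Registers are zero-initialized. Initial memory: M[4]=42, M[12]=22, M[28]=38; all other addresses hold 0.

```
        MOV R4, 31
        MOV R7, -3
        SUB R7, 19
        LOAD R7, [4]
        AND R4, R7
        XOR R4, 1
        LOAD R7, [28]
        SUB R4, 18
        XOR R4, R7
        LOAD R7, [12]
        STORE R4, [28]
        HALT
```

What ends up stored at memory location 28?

MOV R4, 31 → R4=31
MOV R7, -3 → R7=-3
SUB R7, 19 → R7=(-3)-19=-22
LOAD R7, [4] → R7=M[4]=42
AND R4, R7 → R4=31&42=10
XOR R4, 1 → R4=10^1=11
LOAD R7, [28] → R7=M[28]=38
SUB R4, 18 → R4=11-18=-7
XOR R4, R7 → R4=(-7)^38=-33
LOAD R7, [12] → R7=M[12]=22
STORE R4, [28] → M[28]=-33
halt.

-33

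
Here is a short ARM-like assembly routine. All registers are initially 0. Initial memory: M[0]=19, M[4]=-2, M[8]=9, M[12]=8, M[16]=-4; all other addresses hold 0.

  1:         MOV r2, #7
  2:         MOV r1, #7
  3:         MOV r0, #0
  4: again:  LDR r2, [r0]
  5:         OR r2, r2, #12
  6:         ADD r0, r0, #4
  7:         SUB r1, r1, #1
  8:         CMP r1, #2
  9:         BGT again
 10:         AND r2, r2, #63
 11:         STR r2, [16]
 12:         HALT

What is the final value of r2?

MOV r2, #7 → r2=7
MOV r1, #7 → r1=7
MOV r0, #0 → r0=0
LDR r2, [r0] → r2=M[0]=19
OR r2, r2, #12 → r2=19|12=31
ADD r0, r0, #4 → r0=0+4=4
SUB r1, r1, #1 → r1=7-1=6
CMP r1, #2  (cmp 6,2)
BGT again: taken
LDR r2, [r0] → r2=M[4]=-2
OR r2, r2, #12 → r2=(-2)|12=-2
ADD r0, r0, #4 → r0=4+4=8
SUB r1, r1, #1 → r1=6-1=5
CMP r1, #2  (cmp 5,2)
BGT again: taken
LDR r2, [r0] → r2=M[8]=9
OR r2, r2, #12 → r2=9|12=13
ADD r0, r0, #4 → r0=8+4=12
SUB r1, r1, #1 → r1=5-1=4
CMP r1, #2  (cmp 4,2)
BGT again: taken
LDR r2, [r0] → r2=M[12]=8
OR r2, r2, #12 → r2=8|12=12
ADD r0, r0, #4 → r0=12+4=16
SUB r1, r1, #1 → r1=4-1=3
CMP r1, #2  (cmp 3,2)
BGT again: taken
LDR r2, [r0] → r2=M[16]=-4
OR r2, r2, #12 → r2=(-4)|12=-4
ADD r0, r0, #4 → r0=16+4=20
SUB r1, r1, #1 → r1=3-1=2
CMP r1, #2  (cmp 2,2)
BGT again: not taken
AND r2, r2, #63 → r2=(-4)&63=60
STR r2, [16] → M[16]=60
halt.

60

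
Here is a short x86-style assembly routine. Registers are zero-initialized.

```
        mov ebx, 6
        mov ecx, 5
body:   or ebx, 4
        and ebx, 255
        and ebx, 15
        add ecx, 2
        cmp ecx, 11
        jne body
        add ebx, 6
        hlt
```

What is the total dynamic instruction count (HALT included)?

22

after mov ebx, 6: ebx=6
after mov ecx, 5: ecx=5
after or ebx, 4: ebx=6|4=6
after and ebx, 255: ebx=6&255=6
after and ebx, 15: ebx=6&15=6
after add ecx, 2: ecx=5+2=7
cmp ecx, 11  (cmp 7,11)
jne body: taken
after or ebx, 4: ebx=6|4=6
after and ebx, 255: ebx=6&255=6
after and ebx, 15: ebx=6&15=6
after add ecx, 2: ecx=7+2=9
cmp ecx, 11  (cmp 9,11)
jne body: taken
after or ebx, 4: ebx=6|4=6
after and ebx, 255: ebx=6&255=6
after and ebx, 15: ebx=6&15=6
after add ecx, 2: ecx=9+2=11
cmp ecx, 11  (cmp 11,11)
jne body: not taken
after add ebx, 6: ebx=6+6=12
halt.
Total executed instructions: 22.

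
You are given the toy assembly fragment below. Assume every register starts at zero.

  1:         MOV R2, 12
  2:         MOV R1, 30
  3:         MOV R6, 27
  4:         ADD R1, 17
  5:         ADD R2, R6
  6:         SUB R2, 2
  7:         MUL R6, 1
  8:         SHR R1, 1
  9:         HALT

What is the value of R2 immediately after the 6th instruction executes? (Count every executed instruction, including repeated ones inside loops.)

MOV R2, 12 → R2=12
MOV R1, 30 → R1=30
MOV R6, 27 → R6=27
ADD R1, 17 → R1=30+17=47
ADD R2, R6 → R2=12+27=39
SUB R2, 2 → R2=39-2=37
After step 6: R2 = 37.

37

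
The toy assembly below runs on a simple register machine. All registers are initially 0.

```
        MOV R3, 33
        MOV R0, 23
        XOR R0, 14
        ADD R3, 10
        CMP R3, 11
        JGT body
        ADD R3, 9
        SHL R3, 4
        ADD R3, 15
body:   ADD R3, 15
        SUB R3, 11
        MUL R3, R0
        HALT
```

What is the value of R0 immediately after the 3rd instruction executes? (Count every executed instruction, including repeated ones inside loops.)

25

R3=33
R0=23
R0=23^14=25
After step 3: R0 = 25.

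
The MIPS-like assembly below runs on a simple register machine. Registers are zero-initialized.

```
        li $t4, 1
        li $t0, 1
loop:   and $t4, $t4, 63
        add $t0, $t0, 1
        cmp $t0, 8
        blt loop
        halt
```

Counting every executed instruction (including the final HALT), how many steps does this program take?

31

after li $t4, 1: $t4=1
after li $t0, 1: $t0=1
after and $t4, $t4, 63: $t4=1&63=1
after add $t0, $t0, 1: $t0=1+1=2
cmp $t0, 8  (cmp 2,8)
blt loop: taken
after and $t4, $t4, 63: $t4=1&63=1
after add $t0, $t0, 1: $t0=2+1=3
cmp $t0, 8  (cmp 3,8)
blt loop: taken
after and $t4, $t4, 63: $t4=1&63=1
after add $t0, $t0, 1: $t0=3+1=4
cmp $t0, 8  (cmp 4,8)
blt loop: taken
after and $t4, $t4, 63: $t4=1&63=1
after add $t0, $t0, 1: $t0=4+1=5
cmp $t0, 8  (cmp 5,8)
blt loop: taken
after and $t4, $t4, 63: $t4=1&63=1
after add $t0, $t0, 1: $t0=5+1=6
cmp $t0, 8  (cmp 6,8)
blt loop: taken
after and $t4, $t4, 63: $t4=1&63=1
after add $t0, $t0, 1: $t0=6+1=7
cmp $t0, 8  (cmp 7,8)
blt loop: taken
after and $t4, $t4, 63: $t4=1&63=1
after add $t0, $t0, 1: $t0=7+1=8
cmp $t0, 8  (cmp 8,8)
blt loop: not taken
halt.
Total executed instructions: 31.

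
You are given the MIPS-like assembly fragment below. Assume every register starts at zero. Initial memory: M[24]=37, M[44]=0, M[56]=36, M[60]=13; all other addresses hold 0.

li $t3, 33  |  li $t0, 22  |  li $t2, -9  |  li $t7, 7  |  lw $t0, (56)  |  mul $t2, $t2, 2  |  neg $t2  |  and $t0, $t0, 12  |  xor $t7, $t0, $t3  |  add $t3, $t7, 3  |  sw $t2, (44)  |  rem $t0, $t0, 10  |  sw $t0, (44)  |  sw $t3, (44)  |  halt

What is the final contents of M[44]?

40

after li $t3, 33: $t3=33
after li $t0, 22: $t0=22
after li $t2, -9: $t2=-9
after li $t7, 7: $t7=7
after lw $t0, (56): $t0=M[56]=36
after mul $t2, $t2, 2: $t2=(-9)*2=-18
after neg $t2: $t2=-(-18)=18
after and $t0, $t0, 12: $t0=36&12=4
after xor $t7, $t0, $t3: $t7=4^33=37
after add $t3, $t7, 3: $t3=37+3=40
sw $t2, (44) → M[44]=18
after rem $t0, $t0, 10: $t0=4%10=4
sw $t0, (44) → M[44]=4
sw $t3, (44) → M[44]=40
halt.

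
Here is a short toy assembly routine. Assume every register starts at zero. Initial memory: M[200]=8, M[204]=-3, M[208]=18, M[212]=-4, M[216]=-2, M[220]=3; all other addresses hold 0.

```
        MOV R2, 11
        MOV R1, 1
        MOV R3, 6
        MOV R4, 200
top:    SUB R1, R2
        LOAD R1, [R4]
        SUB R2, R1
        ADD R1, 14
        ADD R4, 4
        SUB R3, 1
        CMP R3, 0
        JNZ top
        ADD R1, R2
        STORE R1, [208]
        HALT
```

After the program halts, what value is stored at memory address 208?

8

R2=11
R1=1
R3=6
R4=200
R1=1-11=-10
R1=M[200]=8
R2=11-8=3
R1=8+14=22
R4=200+4=204
R3=6-1=5
CMP R3, 0  (cmp 5,0)
JNZ top: taken
R1=22-3=19
R1=M[204]=-3
R2=3-(-3)=6
R1=(-3)+14=11
R4=204+4=208
R3=5-1=4
CMP R3, 0  (cmp 4,0)
JNZ top: taken
R1=11-6=5
R1=M[208]=18
R2=6-18=-12
R1=18+14=32
R4=208+4=212
R3=4-1=3
CMP R3, 0  (cmp 3,0)
JNZ top: taken
R1=32-(-12)=44
R1=M[212]=-4
R2=(-12)-(-4)=-8
R1=(-4)+14=10
R4=212+4=216
R3=3-1=2
CMP R3, 0  (cmp 2,0)
JNZ top: taken
R1=10-(-8)=18
R1=M[216]=-2
R2=(-8)-(-2)=-6
R1=(-2)+14=12
R4=216+4=220
R3=2-1=1
CMP R3, 0  (cmp 1,0)
JNZ top: taken
R1=12-(-6)=18
R1=M[220]=3
R2=(-6)-3=-9
R1=3+14=17
R4=220+4=224
R3=1-1=0
CMP R3, 0  (cmp 0,0)
JNZ top: not taken
R1=17+(-9)=8
STORE R1, [208] → M[208]=8
halt.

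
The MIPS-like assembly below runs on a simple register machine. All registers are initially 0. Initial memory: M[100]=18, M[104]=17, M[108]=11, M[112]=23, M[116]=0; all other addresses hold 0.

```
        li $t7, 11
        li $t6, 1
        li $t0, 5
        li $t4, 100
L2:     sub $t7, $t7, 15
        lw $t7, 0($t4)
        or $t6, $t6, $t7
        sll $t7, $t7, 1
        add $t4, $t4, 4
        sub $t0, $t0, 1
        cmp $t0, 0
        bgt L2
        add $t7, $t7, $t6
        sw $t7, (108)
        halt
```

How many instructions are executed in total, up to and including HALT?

47

li $t7, 11 → $t7=11
li $t6, 1 → $t6=1
li $t0, 5 → $t0=5
li $t4, 100 → $t4=100
sub $t7, $t7, 15 → $t7=11-15=-4
lw $t7, 0($t4) → $t7=M[100]=18
or $t6, $t6, $t7 → $t6=1|18=19
sll $t7, $t7, 1 → $t7=18<<1=36
add $t4, $t4, 4 → $t4=100+4=104
sub $t0, $t0, 1 → $t0=5-1=4
cmp $t0, 0  (cmp 4,0)
bgt L2: taken
sub $t7, $t7, 15 → $t7=36-15=21
lw $t7, 0($t4) → $t7=M[104]=17
or $t6, $t6, $t7 → $t6=19|17=19
sll $t7, $t7, 1 → $t7=17<<1=34
add $t4, $t4, 4 → $t4=104+4=108
sub $t0, $t0, 1 → $t0=4-1=3
cmp $t0, 0  (cmp 3,0)
bgt L2: taken
sub $t7, $t7, 15 → $t7=34-15=19
lw $t7, 0($t4) → $t7=M[108]=11
or $t6, $t6, $t7 → $t6=19|11=27
sll $t7, $t7, 1 → $t7=11<<1=22
add $t4, $t4, 4 → $t4=108+4=112
sub $t0, $t0, 1 → $t0=3-1=2
cmp $t0, 0  (cmp 2,0)
bgt L2: taken
sub $t7, $t7, 15 → $t7=22-15=7
lw $t7, 0($t4) → $t7=M[112]=23
or $t6, $t6, $t7 → $t6=27|23=31
sll $t7, $t7, 1 → $t7=23<<1=46
add $t4, $t4, 4 → $t4=112+4=116
sub $t0, $t0, 1 → $t0=2-1=1
cmp $t0, 0  (cmp 1,0)
bgt L2: taken
sub $t7, $t7, 15 → $t7=46-15=31
lw $t7, 0($t4) → $t7=M[116]=0
or $t6, $t6, $t7 → $t6=31|0=31
sll $t7, $t7, 1 → $t7=0<<1=0
add $t4, $t4, 4 → $t4=116+4=120
sub $t0, $t0, 1 → $t0=1-1=0
cmp $t0, 0  (cmp 0,0)
bgt L2: not taken
add $t7, $t7, $t6 → $t7=0+31=31
sw $t7, (108) → M[108]=31
halt.
Total executed instructions: 47.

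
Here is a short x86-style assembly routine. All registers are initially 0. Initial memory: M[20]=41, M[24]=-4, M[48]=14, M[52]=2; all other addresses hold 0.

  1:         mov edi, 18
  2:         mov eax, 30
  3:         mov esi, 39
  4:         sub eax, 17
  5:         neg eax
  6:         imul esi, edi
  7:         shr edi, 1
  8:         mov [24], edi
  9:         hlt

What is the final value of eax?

-13

after mov edi, 18: edi=18
after mov eax, 30: eax=30
after mov esi, 39: esi=39
after sub eax, 17: eax=30-17=13
after neg eax: eax=-(13)=-13
after imul esi, edi: esi=39*18=702
after shr edi, 1: edi=18>>1=9
mov [24], edi → M[24]=9
halt.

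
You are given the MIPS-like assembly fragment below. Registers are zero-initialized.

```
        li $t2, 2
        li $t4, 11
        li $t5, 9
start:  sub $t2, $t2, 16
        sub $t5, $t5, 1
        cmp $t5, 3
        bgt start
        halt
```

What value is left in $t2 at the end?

$t2=2
$t4=11
$t5=9
$t2=2-16=-14
$t5=9-1=8
cmp $t5, 3  (cmp 8,3)
bgt start: taken
$t2=(-14)-16=-30
$t5=8-1=7
cmp $t5, 3  (cmp 7,3)
bgt start: taken
$t2=(-30)-16=-46
$t5=7-1=6
cmp $t5, 3  (cmp 6,3)
bgt start: taken
$t2=(-46)-16=-62
$t5=6-1=5
cmp $t5, 3  (cmp 5,3)
bgt start: taken
$t2=(-62)-16=-78
$t5=5-1=4
cmp $t5, 3  (cmp 4,3)
bgt start: taken
$t2=(-78)-16=-94
$t5=4-1=3
cmp $t5, 3  (cmp 3,3)
bgt start: not taken
halt.

-94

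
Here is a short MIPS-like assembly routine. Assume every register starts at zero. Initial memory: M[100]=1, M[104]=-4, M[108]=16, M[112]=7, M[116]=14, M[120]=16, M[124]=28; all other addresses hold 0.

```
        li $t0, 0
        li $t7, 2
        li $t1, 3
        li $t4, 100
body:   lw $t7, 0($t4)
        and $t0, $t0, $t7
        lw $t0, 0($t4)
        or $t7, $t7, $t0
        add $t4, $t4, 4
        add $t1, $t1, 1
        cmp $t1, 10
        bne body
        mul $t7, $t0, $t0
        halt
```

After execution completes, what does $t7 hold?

$t0=0
$t7=2
$t1=3
$t4=100
$t7=M[100]=1
$t0=0&1=0
$t0=M[100]=1
$t7=1|1=1
$t4=100+4=104
$t1=3+1=4
cmp $t1, 10  (cmp 4,10)
bne body: taken
$t7=M[104]=-4
$t0=1&(-4)=0
$t0=M[104]=-4
$t7=(-4)|(-4)=-4
$t4=104+4=108
$t1=4+1=5
cmp $t1, 10  (cmp 5,10)
bne body: taken
$t7=M[108]=16
$t0=(-4)&16=16
$t0=M[108]=16
$t7=16|16=16
$t4=108+4=112
$t1=5+1=6
cmp $t1, 10  (cmp 6,10)
bne body: taken
$t7=M[112]=7
$t0=16&7=0
$t0=M[112]=7
$t7=7|7=7
$t4=112+4=116
$t1=6+1=7
cmp $t1, 10  (cmp 7,10)
bne body: taken
$t7=M[116]=14
$t0=7&14=6
$t0=M[116]=14
$t7=14|14=14
$t4=116+4=120
$t1=7+1=8
cmp $t1, 10  (cmp 8,10)
bne body: taken
$t7=M[120]=16
$t0=14&16=0
$t0=M[120]=16
$t7=16|16=16
$t4=120+4=124
$t1=8+1=9
cmp $t1, 10  (cmp 9,10)
bne body: taken
$t7=M[124]=28
$t0=16&28=16
$t0=M[124]=28
$t7=28|28=28
$t4=124+4=128
$t1=9+1=10
cmp $t1, 10  (cmp 10,10)
bne body: not taken
$t7=28*28=784
halt.

784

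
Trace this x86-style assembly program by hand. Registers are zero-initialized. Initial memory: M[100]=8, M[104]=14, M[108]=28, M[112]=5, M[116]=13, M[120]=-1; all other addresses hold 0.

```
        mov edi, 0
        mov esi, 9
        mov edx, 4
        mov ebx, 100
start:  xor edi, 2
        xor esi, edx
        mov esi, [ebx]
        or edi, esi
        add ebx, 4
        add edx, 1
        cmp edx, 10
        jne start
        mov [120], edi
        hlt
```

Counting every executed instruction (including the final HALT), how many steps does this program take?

after mov edi, 0: edi=0
after mov esi, 9: esi=9
after mov edx, 4: edx=4
after mov ebx, 100: ebx=100
after xor edi, 2: edi=0^2=2
after xor esi, edx: esi=9^4=13
after mov esi, [ebx]: esi=M[100]=8
after or edi, esi: edi=2|8=10
after add ebx, 4: ebx=100+4=104
after add edx, 1: edx=4+1=5
cmp edx, 10  (cmp 5,10)
jne start: taken
after xor edi, 2: edi=10^2=8
after xor esi, edx: esi=8^5=13
after mov esi, [ebx]: esi=M[104]=14
after or edi, esi: edi=8|14=14
after add ebx, 4: ebx=104+4=108
after add edx, 1: edx=5+1=6
cmp edx, 10  (cmp 6,10)
jne start: taken
after xor edi, 2: edi=14^2=12
after xor esi, edx: esi=14^6=8
after mov esi, [ebx]: esi=M[108]=28
after or edi, esi: edi=12|28=28
after add ebx, 4: ebx=108+4=112
after add edx, 1: edx=6+1=7
cmp edx, 10  (cmp 7,10)
jne start: taken
after xor edi, 2: edi=28^2=30
after xor esi, edx: esi=28^7=27
after mov esi, [ebx]: esi=M[112]=5
after or edi, esi: edi=30|5=31
after add ebx, 4: ebx=112+4=116
after add edx, 1: edx=7+1=8
cmp edx, 10  (cmp 8,10)
jne start: taken
after xor edi, 2: edi=31^2=29
after xor esi, edx: esi=5^8=13
after mov esi, [ebx]: esi=M[116]=13
after or edi, esi: edi=29|13=29
after add ebx, 4: ebx=116+4=120
after add edx, 1: edx=8+1=9
cmp edx, 10  (cmp 9,10)
jne start: taken
after xor edi, 2: edi=29^2=31
after xor esi, edx: esi=13^9=4
after mov esi, [ebx]: esi=M[120]=-1
after or edi, esi: edi=31|(-1)=-1
after add ebx, 4: ebx=120+4=124
after add edx, 1: edx=9+1=10
cmp edx, 10  (cmp 10,10)
jne start: not taken
mov [120], edi → M[120]=-1
halt.
Total executed instructions: 54.

54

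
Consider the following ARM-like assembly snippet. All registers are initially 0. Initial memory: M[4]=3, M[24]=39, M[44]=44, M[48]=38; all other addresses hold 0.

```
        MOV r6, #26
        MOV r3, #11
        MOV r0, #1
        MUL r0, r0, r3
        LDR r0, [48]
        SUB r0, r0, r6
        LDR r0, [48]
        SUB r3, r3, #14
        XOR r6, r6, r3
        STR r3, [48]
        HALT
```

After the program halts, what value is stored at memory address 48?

r6=26
r3=11
r0=1
r0=1*11=11
r0=M[48]=38
r0=38-26=12
r0=M[48]=38
r3=11-14=-3
r6=26^(-3)=-25
STR r3, [48] → M[48]=-3
halt.

-3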